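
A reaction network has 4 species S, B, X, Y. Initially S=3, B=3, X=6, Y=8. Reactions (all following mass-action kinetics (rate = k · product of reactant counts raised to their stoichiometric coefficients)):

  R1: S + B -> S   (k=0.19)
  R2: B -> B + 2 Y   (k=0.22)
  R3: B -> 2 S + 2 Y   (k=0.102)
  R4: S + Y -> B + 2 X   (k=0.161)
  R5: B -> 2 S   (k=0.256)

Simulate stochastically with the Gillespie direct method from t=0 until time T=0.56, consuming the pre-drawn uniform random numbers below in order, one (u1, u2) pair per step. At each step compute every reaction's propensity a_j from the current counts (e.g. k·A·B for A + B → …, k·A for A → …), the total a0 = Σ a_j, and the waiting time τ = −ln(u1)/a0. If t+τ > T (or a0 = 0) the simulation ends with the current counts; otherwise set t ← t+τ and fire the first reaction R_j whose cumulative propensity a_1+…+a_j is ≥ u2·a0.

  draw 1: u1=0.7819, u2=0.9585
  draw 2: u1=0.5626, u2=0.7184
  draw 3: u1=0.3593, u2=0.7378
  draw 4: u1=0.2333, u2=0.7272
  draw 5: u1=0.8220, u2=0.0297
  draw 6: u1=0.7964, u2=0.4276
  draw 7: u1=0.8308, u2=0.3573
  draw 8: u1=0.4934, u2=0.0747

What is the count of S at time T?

S at T = 2

t=0.000: S=3 B=3 X=6 Y=8
Draw 1: a1=1.710, a2=0.660, a3=0.306, a4=3.864, a5=0.768, a0=7.308; τ=−ln(0.7819)/7.308=0.034 → t=0.034; u2·a0=0.9585·7.308=7.005; a1+…+a4=6.540 < 7.005 ≤ a1+…+a5=7.308 → R5 fires; S=5 B=2 X=6 Y=8
Draw 2: a1=1.900, a2=0.440, a3=0.204, a4=6.440, a5=0.512, a0=9.496; τ=−ln(0.5626)/9.496=0.061 → t=0.094; u2·a0=0.7184·9.496=6.822; a1+…+a3=2.544 < 6.822 ≤ a1+…+a4=8.984 → R4 fires; S=4 B=3 X=8 Y=7
Draw 3: a1=2.280, a2=0.660, a3=0.306, a4=4.508, a5=0.768, a0=8.522; τ=−ln(0.3593)/8.522=0.120 → t=0.214; u2·a0=0.7378·8.522=6.288; a1+…+a3=3.246 < 6.288 ≤ a1+…+a4=7.754 → R4 fires; S=3 B=4 X=10 Y=6
Draw 4: a1=2.280, a2=0.880, a3=0.408, a4=2.898, a5=1.024, a0=7.490; τ=−ln(0.2333)/7.490=0.194 → t=0.409; u2·a0=0.7272·7.490=5.447; a1+…+a3=3.568 < 5.447 ≤ a1+…+a4=6.466 → R4 fires; S=2 B=5 X=12 Y=5
Draw 5: a1=1.900, a2=1.100, a3=0.510, a4=1.610, a5=1.280, a0=6.400; τ=−ln(0.8220)/6.400=0.031 → t=0.439; u2·a0=0.0297·6.400=0.190 ≤ a1=1.900 → R1 fires; S=2 B=4 X=12 Y=5
Draw 6: a1=1.520, a2=0.880, a3=0.408, a4=1.610, a5=1.024, a0=5.442; τ=−ln(0.7964)/5.442=0.042 → t=0.481; u2·a0=0.4276·5.442=2.327; a1=1.520 < 2.327 ≤ a1+a2=2.400 → R2 fires; S=2 B=4 X=12 Y=7
Draw 7: a1=1.520, a2=0.880, a3=0.408, a4=2.254, a5=1.024, a0=6.086; τ=−ln(0.8308)/6.086=0.030 → t=0.512; u2·a0=0.3573·6.086=2.175; a1=1.520 < 2.175 ≤ a1+a2=2.400 → R2 fires; S=2 B=4 X=12 Y=9
Draw 8: a1=1.520, a2=0.880, a3=0.408, a4=2.898, a5=1.024, a0=6.730; τ=−ln(0.4934)/6.730=0.105 → t=0.617 > T=0.56: stop.
Read off S at T=0.56: 2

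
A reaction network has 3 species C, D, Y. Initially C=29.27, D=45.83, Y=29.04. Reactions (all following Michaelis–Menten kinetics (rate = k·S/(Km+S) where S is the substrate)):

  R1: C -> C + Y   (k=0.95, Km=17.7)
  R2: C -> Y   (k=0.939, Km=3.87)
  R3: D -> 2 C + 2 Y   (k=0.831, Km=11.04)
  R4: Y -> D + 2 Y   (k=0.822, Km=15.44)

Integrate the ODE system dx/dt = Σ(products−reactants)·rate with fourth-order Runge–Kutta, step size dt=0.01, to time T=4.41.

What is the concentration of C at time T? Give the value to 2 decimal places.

C at T = 31.50

RK4 with dt=0.01: 441 steps to T=4.41. Trajectory (selected grid times):
t=0.00: C=29.27 D=45.83 Y=29.04
t=0.49: C=29.52 D=45.77 Y=30.66
t=0.98: C=29.77 D=45.71 Y=32.28
t=1.47: C=30.02 D=45.66 Y=33.91
t=1.96: C=30.27 D=45.61 Y=35.55
t=2.45: C=30.51 D=45.56 Y=37.19
t=2.94: C=30.76 D=45.52 Y=38.84
t=3.43: C=31.01 D=45.48 Y=40.49
t=3.92: C=31.25 D=45.45 Y=42.14
t=4.41: C=31.50 D=45.42 Y=43.80
Read off C at T=4.41: 31.50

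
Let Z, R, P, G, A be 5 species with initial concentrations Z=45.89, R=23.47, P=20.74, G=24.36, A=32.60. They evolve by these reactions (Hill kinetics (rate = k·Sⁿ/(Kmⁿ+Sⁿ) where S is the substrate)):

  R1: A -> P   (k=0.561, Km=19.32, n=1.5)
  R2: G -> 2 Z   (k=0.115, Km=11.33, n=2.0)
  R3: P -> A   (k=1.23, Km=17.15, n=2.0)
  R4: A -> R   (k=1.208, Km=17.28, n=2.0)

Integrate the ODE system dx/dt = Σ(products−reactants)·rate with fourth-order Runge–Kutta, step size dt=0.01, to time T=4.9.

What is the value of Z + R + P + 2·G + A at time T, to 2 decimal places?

Check how each reaction changes W = Z + R + P + 2·G + A (weight of products minus weight of reactants):
R1: A -> P: (1·1) − (1·1) = 1 − 1 = 0
R2: G -> 2 Z: (1·2) − (2·1) = 2 − 2 = 0
R3: P -> A: (1·1) − (1·1) = 1 − 1 = 0
R4: A -> R: (1·1) − (1·1) = 1 − 1 = 0
Every reaction leaves W unchanged, so W is conserved and no simulation is needed: W(T) = W(0) = 45.89 + 23.47 + 20.74 + 2·24.36 + 32.60 = 171.42

Value at T = 171.42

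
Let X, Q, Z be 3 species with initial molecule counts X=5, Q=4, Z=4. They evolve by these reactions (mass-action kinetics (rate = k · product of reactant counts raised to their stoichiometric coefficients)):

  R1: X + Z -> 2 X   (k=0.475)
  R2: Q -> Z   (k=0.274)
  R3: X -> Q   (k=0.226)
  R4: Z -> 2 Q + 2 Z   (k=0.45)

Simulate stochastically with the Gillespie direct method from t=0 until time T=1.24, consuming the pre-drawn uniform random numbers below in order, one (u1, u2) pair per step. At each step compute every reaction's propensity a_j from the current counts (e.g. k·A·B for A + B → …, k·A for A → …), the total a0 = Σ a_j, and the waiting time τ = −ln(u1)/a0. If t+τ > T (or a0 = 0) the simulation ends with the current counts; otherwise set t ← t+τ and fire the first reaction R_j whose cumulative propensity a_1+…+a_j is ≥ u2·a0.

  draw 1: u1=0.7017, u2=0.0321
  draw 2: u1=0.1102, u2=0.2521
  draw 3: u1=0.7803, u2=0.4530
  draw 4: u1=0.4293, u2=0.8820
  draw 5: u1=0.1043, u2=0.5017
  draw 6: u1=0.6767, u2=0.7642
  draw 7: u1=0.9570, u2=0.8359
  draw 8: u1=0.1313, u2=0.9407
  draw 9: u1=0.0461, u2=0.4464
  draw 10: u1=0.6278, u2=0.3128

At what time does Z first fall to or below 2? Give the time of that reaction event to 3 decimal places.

t=0.000: X=5 Q=4 Z=4
Draw 1: a1=9.500, a2=1.096, a3=1.130, a4=1.800, a0=13.526; τ=−ln(0.7017)/13.526=0.026 → t=0.026; u2·a0=0.0321·13.526=0.434 ≤ a1=9.500 → R1 fires; X=6 Q=4 Z=3
Draw 2: a1=8.550, a2=1.096, a3=1.356, a4=1.350, a0=12.352; τ=−ln(0.1102)/12.352=0.179 → t=0.205; u2·a0=0.2521·12.352=3.114 ≤ a1=8.550 → R1 fires; X=7 Q=4 Z=2
Draw 3: a1=6.650, a2=1.096, a3=1.582, a4=0.900, a0=10.228; τ=−ln(0.7803)/10.228=0.024 → t=0.229; u2·a0=0.4530·10.228=4.633 ≤ a1=6.650 → R1 fires; X=8 Q=4 Z=1
Draw 4: a1=3.800, a2=1.096, a3=1.808, a4=0.450, a0=7.154; τ=−ln(0.4293)/7.154=0.118 → t=0.347; u2·a0=0.8820·7.154=6.310; a1+a2=4.896 < 6.310 ≤ a1+…+a3=6.704 → R3 fires; X=7 Q=5 Z=1
Draw 5: a1=3.325, a2=1.370, a3=1.582, a4=0.450, a0=6.727; τ=−ln(0.1043)/6.727=0.336 → t=0.683; u2·a0=0.5017·6.727=3.375; a1=3.325 < 3.375 ≤ a1+a2=4.695 → R2 fires; X=7 Q=4 Z=2
Draw 6: a1=6.650, a2=1.096, a3=1.582, a4=0.900, a0=10.228; τ=−ln(0.6767)/10.228=0.038 → t=0.721; u2·a0=0.7642·10.228=7.816; a1+a2=7.746 < 7.816 ≤ a1+…+a3=9.328 → R3 fires; X=6 Q=5 Z=2
Draw 7: a1=5.700, a2=1.370, a3=1.356, a4=0.900, a0=9.326; τ=−ln(0.9570)/9.326=0.005 → t=0.726; u2·a0=0.8359·9.326=7.796; a1+a2=7.070 < 7.796 ≤ a1+…+a3=8.426 → R3 fires; X=5 Q=6 Z=2
Draw 8: a1=4.750, a2=1.644, a3=1.130, a4=0.900, a0=8.424; τ=−ln(0.1313)/8.424=0.241 → t=0.967; u2·a0=0.9407·8.424=7.924; a1+…+a3=7.524 < 7.924 ≤ a1+…+a4=8.424 → R4 fires; X=5 Q=8 Z=3
Draw 9: a1=7.125, a2=2.192, a3=1.130, a4=1.350, a0=11.797; τ=−ln(0.0461)/11.797=0.261 → t=1.228; u2·a0=0.4464·11.797=5.266 ≤ a1=7.125 → R1 fires; X=6 Q=8 Z=2
Draw 10: a1=5.700, a2=2.192, a3=1.356, a4=0.900, a0=10.148; τ=−ln(0.6278)/10.148=0.046 → t=1.274 > T=1.24: stop.
Z first becomes ≤ 2 when it reaches 2 at the event at t=0.205.

Threshold first reached at t = 0.205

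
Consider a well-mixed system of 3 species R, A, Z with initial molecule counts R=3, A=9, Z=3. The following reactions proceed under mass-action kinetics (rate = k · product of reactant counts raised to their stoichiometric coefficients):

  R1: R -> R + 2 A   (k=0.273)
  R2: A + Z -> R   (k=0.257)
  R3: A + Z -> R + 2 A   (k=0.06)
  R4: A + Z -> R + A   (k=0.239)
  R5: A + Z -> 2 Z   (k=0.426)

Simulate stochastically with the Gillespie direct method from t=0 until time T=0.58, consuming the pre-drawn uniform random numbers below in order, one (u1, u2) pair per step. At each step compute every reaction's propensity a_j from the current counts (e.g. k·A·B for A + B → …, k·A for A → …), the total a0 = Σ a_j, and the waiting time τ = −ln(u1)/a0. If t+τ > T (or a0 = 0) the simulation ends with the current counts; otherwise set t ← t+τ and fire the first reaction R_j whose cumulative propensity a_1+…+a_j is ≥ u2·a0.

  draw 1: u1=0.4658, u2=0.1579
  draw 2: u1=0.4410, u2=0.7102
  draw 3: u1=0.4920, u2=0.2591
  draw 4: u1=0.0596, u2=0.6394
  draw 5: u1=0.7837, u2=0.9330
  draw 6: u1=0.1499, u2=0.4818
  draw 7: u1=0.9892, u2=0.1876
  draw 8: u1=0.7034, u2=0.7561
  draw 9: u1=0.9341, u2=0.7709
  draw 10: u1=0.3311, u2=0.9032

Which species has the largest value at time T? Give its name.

Dominant species at T: R

t=0.000: R=3 A=9 Z=3
Draw 1: a1=0.819, a2=6.939, a3=1.620, a4=6.453, a5=11.502, a0=27.333; τ=−ln(0.4658)/27.333=0.028 → t=0.028; u2·a0=0.1579·27.333=4.316; a1=0.819 < 4.316 ≤ a1+a2=7.758 → R2 fires; R=4 A=8 Z=2
Draw 2: a1=1.092, a2=4.112, a3=0.960, a4=3.824, a5=6.816, a0=16.804; τ=−ln(0.4410)/16.804=0.049 → t=0.077; u2·a0=0.7102·16.804=11.934; a1+…+a4=9.988 < 11.934 ≤ a1+…+a5=16.804 → R5 fires; R=4 A=7 Z=3
Draw 3: a1=1.092, a2=5.397, a3=1.260, a4=5.019, a5=8.946, a0=21.714; τ=−ln(0.4920)/21.714=0.033 → t=0.109; u2·a0=0.2591·21.714=5.626; a1=1.092 < 5.626 ≤ a1+a2=6.489 → R2 fires; R=5 A=6 Z=2
Draw 4: a1=1.365, a2=3.084, a3=0.720, a4=2.868, a5=5.112, a0=13.149; τ=−ln(0.0596)/13.149=0.214 → t=0.324; u2·a0=0.6394·13.149=8.407; a1+…+a4=8.037 < 8.407 ≤ a1+…+a5=13.149 → R5 fires; R=5 A=5 Z=3
Draw 5: a1=1.365, a2=3.855, a3=0.900, a4=3.585, a5=6.390, a0=16.095; τ=−ln(0.7837)/16.095=0.015 → t=0.339; u2·a0=0.9330·16.095=15.017; a1+…+a4=9.705 < 15.017 ≤ a1+…+a5=16.095 → R5 fires; R=5 A=4 Z=4
Draw 6: a1=1.365, a2=4.112, a3=0.960, a4=3.824, a5=6.816, a0=17.077; τ=−ln(0.1499)/17.077=0.111 → t=0.450; u2·a0=0.4818·17.077=8.228; a1+…+a3=6.437 < 8.228 ≤ a1+…+a4=10.261 → R4 fires; R=6 A=4 Z=3
Draw 7: a1=1.638, a2=3.084, a3=0.720, a4=2.868, a5=5.112, a0=13.422; τ=−ln(0.9892)/13.422=0.001 → t=0.451; u2·a0=0.1876·13.422=2.518; a1=1.638 < 2.518 ≤ a1+a2=4.722 → R2 fires; R=7 A=3 Z=2
Draw 8: a1=1.911, a2=1.542, a3=0.360, a4=1.434, a5=2.556, a0=7.803; τ=−ln(0.7034)/7.803=0.045 → t=0.496; u2·a0=0.7561·7.803=5.900; a1+…+a4=5.247 < 5.900 ≤ a1+…+a5=7.803 → R5 fires; R=7 A=2 Z=3
Draw 9: a1=1.911, a2=1.542, a3=0.360, a4=1.434, a5=2.556, a0=7.803; τ=−ln(0.9341)/7.803=0.009 → t=0.505; u2·a0=0.7709·7.803=6.015; a1+…+a4=5.247 < 6.015 ≤ a1+…+a5=7.803 → R5 fires; R=7 A=1 Z=4
Draw 10: a1=1.911, a2=1.028, a3=0.240, a4=0.956, a5=1.704, a0=5.839; τ=−ln(0.3311)/5.839=0.189 → t=0.694 > T=0.58: stop.
At T=0.58: R=7 A=1 Z=4; the largest is R.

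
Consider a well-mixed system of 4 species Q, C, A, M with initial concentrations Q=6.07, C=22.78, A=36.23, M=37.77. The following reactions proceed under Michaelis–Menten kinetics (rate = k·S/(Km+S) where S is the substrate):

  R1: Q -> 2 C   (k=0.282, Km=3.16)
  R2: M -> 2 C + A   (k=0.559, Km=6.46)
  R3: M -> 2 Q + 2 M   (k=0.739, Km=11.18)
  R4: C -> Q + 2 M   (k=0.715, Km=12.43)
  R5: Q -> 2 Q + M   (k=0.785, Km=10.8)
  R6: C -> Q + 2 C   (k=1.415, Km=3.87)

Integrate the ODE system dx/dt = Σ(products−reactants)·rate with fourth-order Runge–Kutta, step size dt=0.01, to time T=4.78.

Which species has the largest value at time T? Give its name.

Dominant species at T: M

RK4 with dt=0.01: 478 steps to T=4.78. Trajectory (selected grid times):
t=0.00: Q=6.07 C=22.78 A=36.23 M=37.77
t=0.53: Q=7.63 C=23.89 A=36.48 M=38.48
t=1.06: Q=9.21 C=25.01 A=36.74 M=39.21
t=1.59: Q=10.81 C=26.14 A=36.99 M=39.97
t=2.12: Q=12.43 C=27.28 A=37.25 M=40.75
t=2.66: Q=14.11 C=28.46 A=37.51 M=41.58
t=3.19: Q=15.77 C=29.61 A=37.77 M=42.40
t=3.72: Q=17.46 C=30.77 A=38.02 M=43.24
t=4.25: Q=19.15 C=31.94 A=38.28 M=44.10
t=4.78: Q=20.86 C=33.11 A=38.54 M=44.97
At T=4.78: Q=20.86 C=33.11 A=38.54 M=44.97; the largest is M.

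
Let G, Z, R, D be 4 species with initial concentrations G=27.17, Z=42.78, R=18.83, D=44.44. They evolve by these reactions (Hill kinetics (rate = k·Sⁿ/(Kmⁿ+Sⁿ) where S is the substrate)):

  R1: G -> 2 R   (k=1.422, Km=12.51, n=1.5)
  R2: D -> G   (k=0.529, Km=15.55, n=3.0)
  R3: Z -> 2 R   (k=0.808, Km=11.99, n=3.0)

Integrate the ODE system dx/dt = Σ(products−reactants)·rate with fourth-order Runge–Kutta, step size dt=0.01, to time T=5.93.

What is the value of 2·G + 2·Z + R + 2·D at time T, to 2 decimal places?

Check how each reaction changes W = 2·G + 2·Z + R + 2·D (weight of products minus weight of reactants):
R1: G -> 2 R: (1·2) − (2·1) = 2 − 2 = 0
R2: D -> G: (2·1) − (2·1) = 2 − 2 = 0
R3: Z -> 2 R: (1·2) − (2·1) = 2 − 2 = 0
Every reaction leaves W unchanged, so W is conserved and no simulation is needed: W(T) = W(0) = 2·27.17 + 2·42.78 + 18.83 + 2·44.44 = 247.61

Value at T = 247.61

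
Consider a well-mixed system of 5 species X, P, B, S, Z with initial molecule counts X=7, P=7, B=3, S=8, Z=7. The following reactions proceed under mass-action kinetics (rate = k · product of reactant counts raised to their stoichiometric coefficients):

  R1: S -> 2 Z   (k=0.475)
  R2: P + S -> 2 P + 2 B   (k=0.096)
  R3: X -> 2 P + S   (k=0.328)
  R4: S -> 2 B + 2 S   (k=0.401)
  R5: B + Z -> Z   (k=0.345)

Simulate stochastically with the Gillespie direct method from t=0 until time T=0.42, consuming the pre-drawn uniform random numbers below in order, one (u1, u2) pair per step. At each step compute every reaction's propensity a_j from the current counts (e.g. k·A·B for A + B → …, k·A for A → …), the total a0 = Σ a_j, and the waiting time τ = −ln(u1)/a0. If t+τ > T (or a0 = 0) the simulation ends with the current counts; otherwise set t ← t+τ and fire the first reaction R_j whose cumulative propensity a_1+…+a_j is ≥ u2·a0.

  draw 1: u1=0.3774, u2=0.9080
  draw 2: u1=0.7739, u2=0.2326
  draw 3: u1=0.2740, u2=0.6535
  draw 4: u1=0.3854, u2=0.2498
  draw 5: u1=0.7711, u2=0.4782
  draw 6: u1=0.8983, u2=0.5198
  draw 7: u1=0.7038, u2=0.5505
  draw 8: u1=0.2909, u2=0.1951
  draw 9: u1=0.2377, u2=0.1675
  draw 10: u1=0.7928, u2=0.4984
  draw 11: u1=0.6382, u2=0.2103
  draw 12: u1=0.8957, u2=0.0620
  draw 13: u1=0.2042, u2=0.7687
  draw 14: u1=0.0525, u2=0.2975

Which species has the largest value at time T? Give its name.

Dominant species at T: P

t=0.000: X=7 P=7 B=3 S=8 Z=7
Draw 1: a1=3.800, a2=5.376, a3=2.296, a4=3.208, a5=7.245, a0=21.925; τ=−ln(0.3774)/21.925=0.044 → t=0.044; u2·a0=0.9080·21.925=19.908; a1+…+a4=14.680 < 19.908 ≤ a1+…+a5=21.925 → R5 fires; X=7 P=7 B=2 S=8 Z=7
Draw 2: a1=3.800, a2=5.376, a3=2.296, a4=3.208, a5=4.830, a0=19.510; τ=−ln(0.7739)/19.510=0.013 → t=0.058; u2·a0=0.2326·19.510=4.538; a1=3.800 < 4.538 ≤ a1+a2=9.176 → R2 fires; X=7 P=8 B=4 S=7 Z=7
Draw 3: a1=3.325, a2=5.376, a3=2.296, a4=2.807, a5=9.660, a0=23.464; τ=−ln(0.2740)/23.464=0.055 → t=0.113; u2·a0=0.6535·23.464=15.334; a1+…+a4=13.804 < 15.334 ≤ a1+…+a5=23.464 → R5 fires; X=7 P=8 B=3 S=7 Z=7
Draw 4: a1=3.325, a2=5.376, a3=2.296, a4=2.807, a5=7.245, a0=21.049; τ=−ln(0.3854)/21.049=0.045 → t=0.158; u2·a0=0.2498·21.049=5.258; a1=3.325 < 5.258 ≤ a1+a2=8.701 → R2 fires; X=7 P=9 B=5 S=6 Z=7
Draw 5: a1=2.850, a2=5.184, a3=2.296, a4=2.406, a5=12.075, a0=24.811; τ=−ln(0.7711)/24.811=0.010 → t=0.169; u2·a0=0.4782·24.811=11.865; a1+…+a3=10.330 < 11.865 ≤ a1+…+a4=12.736 → R4 fires; X=7 P=9 B=7 S=7 Z=7
Draw 6: a1=3.325, a2=6.048, a3=2.296, a4=2.807, a5=16.905, a0=31.381; τ=−ln(0.8983)/31.381=0.003 → t=0.172; u2·a0=0.5198·31.381=16.312; a1+…+a4=14.476 < 16.312 ≤ a1+…+a5=31.381 → R5 fires; X=7 P=9 B=6 S=7 Z=7
Draw 7: a1=3.325, a2=6.048, a3=2.296, a4=2.807, a5=14.490, a0=28.966; τ=−ln(0.7038)/28.966=0.012 → t=0.184; u2·a0=0.5505·28.966=15.946; a1+…+a4=14.476 < 15.946 ≤ a1+…+a5=28.966 → R5 fires; X=7 P=9 B=5 S=7 Z=7
Draw 8: a1=3.325, a2=6.048, a3=2.296, a4=2.807, a5=12.075, a0=26.551; τ=−ln(0.2909)/26.551=0.047 → t=0.231; u2·a0=0.1951·26.551=5.180; a1=3.325 < 5.180 ≤ a1+a2=9.373 → R2 fires; X=7 P=10 B=7 S=6 Z=7
Draw 9: a1=2.850, a2=5.760, a3=2.296, a4=2.406, a5=16.905, a0=30.217; τ=−ln(0.2377)/30.217=0.048 → t=0.278; u2·a0=0.1675·30.217=5.061; a1=2.850 < 5.061 ≤ a1+a2=8.610 → R2 fires; X=7 P=11 B=9 S=5 Z=7
Draw 10: a1=2.375, a2=5.280, a3=2.296, a4=2.005, a5=21.735, a0=33.691; τ=−ln(0.7928)/33.691=0.007 → t=0.285; u2·a0=0.4984·33.691=16.792; a1+…+a4=11.956 < 16.792 ≤ a1+…+a5=33.691 → R5 fires; X=7 P=11 B=8 S=5 Z=7
Draw 11: a1=2.375, a2=5.280, a3=2.296, a4=2.005, a5=19.320, a0=31.276; τ=−ln(0.6382)/31.276=0.014 → t=0.299; u2·a0=0.2103·31.276=6.577; a1=2.375 < 6.577 ≤ a1+a2=7.655 → R2 fires; X=7 P=12 B=10 S=4 Z=7
Draw 12: a1=1.900, a2=4.608, a3=2.296, a4=1.604, a5=24.150, a0=34.558; τ=−ln(0.8957)/34.558=0.003 → t=0.303; u2·a0=0.0620·34.558=2.143; a1=1.900 < 2.143 ≤ a1+a2=6.508 → R2 fires; X=7 P=13 B=12 S=3 Z=7
Draw 13: a1=1.425, a2=3.744, a3=2.296, a4=1.203, a5=28.980, a0=37.648; τ=−ln(0.2042)/37.648=0.042 → t=0.345; u2·a0=0.7687·37.648=28.940; a1+…+a4=8.668 < 28.940 ≤ a1+…+a5=37.648 → R5 fires; X=7 P=13 B=11 S=3 Z=7
Draw 14: a1=1.425, a2=3.744, a3=2.296, a4=1.203, a5=26.565, a0=35.233; τ=−ln(0.0525)/35.233=0.084 → t=0.428 > T=0.42: stop.
At T=0.42: X=7 P=13 B=11 S=3 Z=7; the largest is P.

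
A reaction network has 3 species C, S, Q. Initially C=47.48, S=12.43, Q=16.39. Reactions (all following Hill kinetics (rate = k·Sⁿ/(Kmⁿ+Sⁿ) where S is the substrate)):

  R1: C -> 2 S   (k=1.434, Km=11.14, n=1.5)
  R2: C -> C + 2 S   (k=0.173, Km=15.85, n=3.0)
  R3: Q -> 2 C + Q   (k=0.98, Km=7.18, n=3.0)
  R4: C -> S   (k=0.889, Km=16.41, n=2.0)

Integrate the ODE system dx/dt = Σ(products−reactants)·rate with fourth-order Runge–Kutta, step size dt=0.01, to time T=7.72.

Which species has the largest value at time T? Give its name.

Dominant species at T: C

RK4 with dt=0.01: 772 steps to T=7.72. Trajectory (selected grid times):
t=0.00: C=47.48 S=12.43 Q=16.39
t=0.86: C=47.25 S=15.61 Q=16.39
t=1.72: C=47.01 S=18.79 Q=16.39
t=2.57: C=46.78 S=21.94 Q=16.39
t=3.43: C=46.55 S=25.11 Q=16.39
t=4.29: C=46.33 S=28.28 Q=16.39
t=5.15: C=46.10 S=31.45 Q=16.39
t=6.00: C=45.88 S=34.59 Q=16.39
t=6.86: C=45.65 S=37.75 Q=16.39
t=7.72: C=45.43 S=40.91 Q=16.39
At T=7.72: C=45.43 S=40.91 Q=16.39; the largest is C.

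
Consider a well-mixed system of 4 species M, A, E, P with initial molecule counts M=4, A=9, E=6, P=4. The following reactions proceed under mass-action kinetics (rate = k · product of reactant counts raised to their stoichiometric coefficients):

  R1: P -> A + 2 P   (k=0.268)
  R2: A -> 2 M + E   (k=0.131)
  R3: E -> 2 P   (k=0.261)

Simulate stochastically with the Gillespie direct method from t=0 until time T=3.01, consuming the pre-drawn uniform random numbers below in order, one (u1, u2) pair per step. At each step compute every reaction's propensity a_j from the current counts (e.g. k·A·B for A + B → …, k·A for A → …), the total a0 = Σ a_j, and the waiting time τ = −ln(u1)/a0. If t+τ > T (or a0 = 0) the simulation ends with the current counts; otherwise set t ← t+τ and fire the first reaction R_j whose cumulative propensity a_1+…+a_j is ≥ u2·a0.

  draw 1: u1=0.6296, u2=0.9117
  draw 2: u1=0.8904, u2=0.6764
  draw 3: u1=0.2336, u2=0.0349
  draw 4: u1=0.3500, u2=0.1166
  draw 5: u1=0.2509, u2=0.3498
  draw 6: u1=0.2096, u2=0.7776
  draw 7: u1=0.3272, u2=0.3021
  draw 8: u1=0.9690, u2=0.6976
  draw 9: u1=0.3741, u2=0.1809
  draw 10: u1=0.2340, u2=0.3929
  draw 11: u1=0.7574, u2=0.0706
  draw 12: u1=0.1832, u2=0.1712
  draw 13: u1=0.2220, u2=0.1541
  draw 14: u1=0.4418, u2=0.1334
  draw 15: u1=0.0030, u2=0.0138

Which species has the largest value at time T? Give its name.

t=0.000: M=4 A=9 E=6 P=4
Draw 1: a1=1.072, a2=1.179, a3=1.566, a0=3.817; τ=−ln(0.6296)/3.817=0.121 → t=0.121; u2·a0=0.9117·3.817=3.480; a1+a2=2.251 < 3.480 ≤ a1+…+a3=3.817 → R3 fires; M=4 A=9 E=5 P=6
Draw 2: a1=1.608, a2=1.179, a3=1.305, a0=4.092; τ=−ln(0.8904)/4.092=0.028 → t=0.150; u2·a0=0.6764·4.092=2.768; a1=1.608 < 2.768 ≤ a1+a2=2.787 → R2 fires; M=6 A=8 E=6 P=6
Draw 3: a1=1.608, a2=1.048, a3=1.566, a0=4.222; τ=−ln(0.2336)/4.222=0.344 → t=0.494; u2·a0=0.0349·4.222=0.147 ≤ a1=1.608 → R1 fires; M=6 A=9 E=6 P=7
Draw 4: a1=1.876, a2=1.179, a3=1.566, a0=4.621; τ=−ln(0.3500)/4.621=0.227 → t=0.721; u2·a0=0.1166·4.621=0.539 ≤ a1=1.876 → R1 fires; M=6 A=10 E=6 P=8
Draw 5: a1=2.144, a2=1.310, a3=1.566, a0=5.020; τ=−ln(0.2509)/5.020=0.275 → t=0.997; u2·a0=0.3498·5.020=1.756 ≤ a1=2.144 → R1 fires; M=6 A=11 E=6 P=9
Draw 6: a1=2.412, a2=1.441, a3=1.566, a0=5.419; τ=−ln(0.2096)/5.419=0.288 → t=1.285; u2·a0=0.7776·5.419=4.214; a1+a2=3.853 < 4.214 ≤ a1+…+a3=5.419 → R3 fires; M=6 A=11 E=5 P=11
Draw 7: a1=2.948, a2=1.441, a3=1.305, a0=5.694; τ=−ln(0.3272)/5.694=0.196 → t=1.481; u2·a0=0.3021·5.694=1.720 ≤ a1=2.948 → R1 fires; M=6 A=12 E=5 P=12
Draw 8: a1=3.216, a2=1.572, a3=1.305, a0=6.093; τ=−ln(0.9690)/6.093=0.005 → t=1.486; u2·a0=0.6976·6.093=4.250; a1=3.216 < 4.250 ≤ a1+a2=4.788 → R2 fires; M=8 A=11 E=6 P=12
Draw 9: a1=3.216, a2=1.441, a3=1.566, a0=6.223; τ=−ln(0.3741)/6.223=0.158 → t=1.644; u2·a0=0.1809·6.223=1.126 ≤ a1=3.216 → R1 fires; M=8 A=12 E=6 P=13
Draw 10: a1=3.484, a2=1.572, a3=1.566, a0=6.622; τ=−ln(0.2340)/6.622=0.219 → t=1.864; u2·a0=0.3929·6.622=2.602 ≤ a1=3.484 → R1 fires; M=8 A=13 E=6 P=14
Draw 11: a1=3.752, a2=1.703, a3=1.566, a0=7.021; τ=−ln(0.7574)/7.021=0.040 → t=1.903; u2·a0=0.0706·7.021=0.496 ≤ a1=3.752 → R1 fires; M=8 A=14 E=6 P=15
Draw 12: a1=4.020, a2=1.834, a3=1.566, a0=7.420; τ=−ln(0.1832)/7.420=0.229 → t=2.132; u2·a0=0.1712·7.420=1.270 ≤ a1=4.020 → R1 fires; M=8 A=15 E=6 P=16
Draw 13: a1=4.288, a2=1.965, a3=1.566, a0=7.819; τ=−ln(0.2220)/7.819=0.192 → t=2.324; u2·a0=0.1541·7.819=1.205 ≤ a1=4.288 → R1 fires; M=8 A=16 E=6 P=17
Draw 14: a1=4.556, a2=2.096, a3=1.566, a0=8.218; τ=−ln(0.4418)/8.218=0.099 → t=2.424; u2·a0=0.1334·8.218=1.096 ≤ a1=4.556 → R1 fires; M=8 A=17 E=6 P=18
Draw 15: a1=4.824, a2=2.227, a3=1.566, a0=8.617; τ=−ln(0.0030)/8.617=0.674 → t=3.098 > T=3.01: stop.
At T=3.01: M=8 A=17 E=6 P=18; the largest is P.

Dominant species at T: P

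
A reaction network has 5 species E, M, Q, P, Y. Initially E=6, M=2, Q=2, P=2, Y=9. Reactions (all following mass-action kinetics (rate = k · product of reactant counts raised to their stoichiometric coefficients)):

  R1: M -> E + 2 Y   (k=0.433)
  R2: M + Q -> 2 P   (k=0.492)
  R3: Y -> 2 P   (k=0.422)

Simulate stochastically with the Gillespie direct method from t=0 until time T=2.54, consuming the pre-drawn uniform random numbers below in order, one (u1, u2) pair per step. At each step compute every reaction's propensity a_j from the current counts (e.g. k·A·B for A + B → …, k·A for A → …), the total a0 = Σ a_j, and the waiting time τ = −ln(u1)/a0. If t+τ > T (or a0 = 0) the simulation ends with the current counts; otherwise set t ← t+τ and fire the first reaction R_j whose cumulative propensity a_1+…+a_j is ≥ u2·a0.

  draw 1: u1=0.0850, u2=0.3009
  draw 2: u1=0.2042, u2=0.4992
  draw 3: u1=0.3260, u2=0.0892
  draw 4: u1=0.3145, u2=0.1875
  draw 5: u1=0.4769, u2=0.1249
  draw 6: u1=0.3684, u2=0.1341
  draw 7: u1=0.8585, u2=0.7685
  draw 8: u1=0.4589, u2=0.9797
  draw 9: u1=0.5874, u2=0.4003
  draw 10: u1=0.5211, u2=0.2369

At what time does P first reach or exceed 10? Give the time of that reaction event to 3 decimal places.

t=0.000: E=6 M=2 Q=2 P=2 Y=9
Draw 1: a1=0.866, a2=1.968, a3=3.798, a0=6.632; τ=−ln(0.0850)/6.632=0.372 → t=0.372; u2·a0=0.3009·6.632=1.996; a1=0.866 < 1.996 ≤ a1+a2=2.834 → R2 fires; E=6 M=1 Q=1 P=4 Y=9
Draw 2: a1=0.433, a2=0.492, a3=3.798, a0=4.723; τ=−ln(0.2042)/4.723=0.336 → t=0.708; u2·a0=0.4992·4.723=2.358; a1+a2=0.925 < 2.358 ≤ a1+…+a3=4.723 → R3 fires; E=6 M=1 Q=1 P=6 Y=8
Draw 3: a1=0.433, a2=0.492, a3=3.376, a0=4.301; τ=−ln(0.3260)/4.301=0.261 → t=0.969; u2·a0=0.0892·4.301=0.384 ≤ a1=0.433 → R1 fires; E=7 M=0 Q=1 P=6 Y=10
Draw 4: a1=0.000, a2=0.000, a3=4.220, a0=4.220; τ=−ln(0.3145)/4.220=0.274 → t=1.243; u2·a0=0.1875·4.220=0.791; a1+a2=0.000 < 0.791 ≤ a1+…+a3=4.220 → R3 fires; E=7 M=0 Q=1 P=8 Y=9
Draw 5: a1=0.000, a2=0.000, a3=3.798, a0=3.798; τ=−ln(0.4769)/3.798=0.195 → t=1.438; u2·a0=0.1249·3.798=0.474; a1+a2=0.000 < 0.474 ≤ a1+…+a3=3.798 → R3 fires; E=7 M=0 Q=1 P=10 Y=8
Draw 6: a1=0.000, a2=0.000, a3=3.376, a0=3.376; τ=−ln(0.3684)/3.376=0.296 → t=1.734; u2·a0=0.1341·3.376=0.453; a1+a2=0.000 < 0.453 ≤ a1+…+a3=3.376 → R3 fires; E=7 M=0 Q=1 P=12 Y=7
Draw 7: a1=0.000, a2=0.000, a3=2.954, a0=2.954; τ=−ln(0.8585)/2.954=0.052 → t=1.785; u2·a0=0.7685·2.954=2.270; a1+a2=0.000 < 2.270 ≤ a1+…+a3=2.954 → R3 fires; E=7 M=0 Q=1 P=14 Y=6
Draw 8: a1=0.000, a2=0.000, a3=2.532, a0=2.532; τ=−ln(0.4589)/2.532=0.308 → t=2.093; u2·a0=0.9797·2.532=2.481; a1+a2=0.000 < 2.481 ≤ a1+…+a3=2.532 → R3 fires; E=7 M=0 Q=1 P=16 Y=5
Draw 9: a1=0.000, a2=0.000, a3=2.110, a0=2.110; τ=−ln(0.5874)/2.110=0.252 → t=2.345; u2·a0=0.4003·2.110=0.845; a1+a2=0.000 < 0.845 ≤ a1+…+a3=2.110 → R3 fires; E=7 M=0 Q=1 P=18 Y=4
Draw 10: a1=0.000, a2=0.000, a3=1.688, a0=1.688; τ=−ln(0.5211)/1.688=0.386 → t=2.731 > T=2.54: stop.
P first becomes ≥ 10 when it reaches 10 at the event at t=1.438.

Threshold first reached at t = 1.438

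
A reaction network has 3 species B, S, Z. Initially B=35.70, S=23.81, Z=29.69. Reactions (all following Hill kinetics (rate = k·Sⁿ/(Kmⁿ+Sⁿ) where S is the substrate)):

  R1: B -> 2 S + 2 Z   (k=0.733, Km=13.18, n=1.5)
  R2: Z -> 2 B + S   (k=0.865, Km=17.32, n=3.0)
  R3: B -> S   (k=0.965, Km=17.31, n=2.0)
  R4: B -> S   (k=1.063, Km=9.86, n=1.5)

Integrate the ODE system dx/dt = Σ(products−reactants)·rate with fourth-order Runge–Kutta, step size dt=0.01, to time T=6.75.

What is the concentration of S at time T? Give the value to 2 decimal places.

RK4 with dt=0.01: 675 steps to T=6.75. Trajectory (selected grid times):
t=0.00: B=35.70 S=23.81 Z=29.69
t=0.75: B=35.06 S=26.53 Z=30.04
t=1.50: B=34.43 S=29.24 Z=30.39
t=2.25: B=33.82 S=31.94 Z=30.73
t=3.00: B=33.22 S=34.63 Z=31.06
t=3.75: B=32.64 S=37.31 Z=31.38
t=4.50: B=32.07 S=39.99 Z=31.70
t=5.25: B=31.52 S=42.65 Z=32.00
t=6.00: B=30.98 S=45.31 Z=32.31
t=6.75: B=30.45 S=47.95 Z=32.60
Read off S at T=6.75: 47.95

S at T = 47.95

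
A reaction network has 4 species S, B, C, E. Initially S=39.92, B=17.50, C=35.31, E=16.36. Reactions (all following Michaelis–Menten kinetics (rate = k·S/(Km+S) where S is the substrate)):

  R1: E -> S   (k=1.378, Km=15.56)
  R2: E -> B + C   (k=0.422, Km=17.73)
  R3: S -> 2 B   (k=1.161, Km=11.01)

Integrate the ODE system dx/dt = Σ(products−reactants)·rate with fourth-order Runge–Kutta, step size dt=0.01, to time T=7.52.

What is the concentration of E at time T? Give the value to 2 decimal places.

RK4 with dt=0.01: 752 steps to T=7.52. Trajectory (selected grid times):
t=0.00: S=39.92 B=17.50 C=35.31 E=16.36
t=0.84: S=39.74 B=19.20 C=35.48 E=15.61
t=1.67: S=39.55 B=20.87 C=35.64 E=14.88
t=2.51: S=39.35 B=22.55 C=35.80 E=14.16
t=3.34: S=39.14 B=24.21 C=35.95 E=13.47
t=4.18: S=38.90 B=25.88 C=36.10 E=12.79
t=5.01: S=38.66 B=27.53 C=36.25 E=12.13
t=5.85: S=38.40 B=29.19 C=36.39 E=11.49
t=6.68: S=38.13 B=30.82 C=36.53 E=10.88
t=7.52: S=37.85 B=32.46 C=36.66 E=10.28
Read off E at T=7.52: 10.28

E at T = 10.28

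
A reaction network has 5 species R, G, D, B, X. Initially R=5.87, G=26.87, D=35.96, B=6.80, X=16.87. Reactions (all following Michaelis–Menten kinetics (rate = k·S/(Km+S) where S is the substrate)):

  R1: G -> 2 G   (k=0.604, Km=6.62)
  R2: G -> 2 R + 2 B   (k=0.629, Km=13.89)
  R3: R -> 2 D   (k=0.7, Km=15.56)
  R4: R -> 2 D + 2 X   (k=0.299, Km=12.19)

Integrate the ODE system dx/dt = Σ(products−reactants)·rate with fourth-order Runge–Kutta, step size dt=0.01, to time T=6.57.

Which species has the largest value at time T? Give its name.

RK4 with dt=0.01: 657 steps to T=6.57. Trajectory (selected grid times):
t=0.00: R=5.87 G=26.87 D=35.96 B=6.80 X=16.87
t=0.73: R=6.26 G=26.92 D=36.39 B=7.41 X=17.02
t=1.46: R=6.64 G=26.97 D=36.84 B=8.01 X=17.17
t=2.19: R=7.01 G=27.02 D=37.31 B=8.62 X=17.32
t=2.92: R=7.38 G=27.07 D=37.80 B=9.22 X=17.48
t=3.65: R=7.73 G=27.12 D=38.30 B=9.83 X=17.65
t=4.38: R=8.08 G=27.18 D=38.81 B=10.44 X=17.82
t=5.11: R=8.43 G=27.23 D=39.34 B=11.05 X=18.00
t=5.84: R=8.76 G=27.28 D=39.89 B=11.66 X=18.18
t=6.57: R=9.09 G=27.33 D=40.44 B=12.26 X=18.36
At T=6.57: R=9.09 G=27.33 D=40.44 B=12.26 X=18.36; the largest is D.

Dominant species at T: D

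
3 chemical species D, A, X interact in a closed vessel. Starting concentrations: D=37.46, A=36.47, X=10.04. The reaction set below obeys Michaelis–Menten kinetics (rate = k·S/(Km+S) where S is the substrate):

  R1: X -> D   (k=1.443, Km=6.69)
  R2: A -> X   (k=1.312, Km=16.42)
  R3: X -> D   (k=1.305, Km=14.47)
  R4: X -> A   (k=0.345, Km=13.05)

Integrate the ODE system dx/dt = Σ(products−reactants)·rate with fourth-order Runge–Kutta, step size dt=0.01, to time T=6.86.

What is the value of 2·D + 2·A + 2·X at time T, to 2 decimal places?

Check how each reaction changes W = 2·D + 2·A + 2·X (weight of products minus weight of reactants):
R1: X -> D: (2·1) − (2·1) = 2 − 2 = 0
R2: A -> X: (2·1) − (2·1) = 2 − 2 = 0
R3: X -> D: (2·1) − (2·1) = 2 − 2 = 0
R4: X -> A: (2·1) − (2·1) = 2 − 2 = 0
Every reaction leaves W unchanged, so W is conserved and no simulation is needed: W(T) = W(0) = 2·37.46 + 2·36.47 + 2·10.04 = 167.94

Value at T = 167.94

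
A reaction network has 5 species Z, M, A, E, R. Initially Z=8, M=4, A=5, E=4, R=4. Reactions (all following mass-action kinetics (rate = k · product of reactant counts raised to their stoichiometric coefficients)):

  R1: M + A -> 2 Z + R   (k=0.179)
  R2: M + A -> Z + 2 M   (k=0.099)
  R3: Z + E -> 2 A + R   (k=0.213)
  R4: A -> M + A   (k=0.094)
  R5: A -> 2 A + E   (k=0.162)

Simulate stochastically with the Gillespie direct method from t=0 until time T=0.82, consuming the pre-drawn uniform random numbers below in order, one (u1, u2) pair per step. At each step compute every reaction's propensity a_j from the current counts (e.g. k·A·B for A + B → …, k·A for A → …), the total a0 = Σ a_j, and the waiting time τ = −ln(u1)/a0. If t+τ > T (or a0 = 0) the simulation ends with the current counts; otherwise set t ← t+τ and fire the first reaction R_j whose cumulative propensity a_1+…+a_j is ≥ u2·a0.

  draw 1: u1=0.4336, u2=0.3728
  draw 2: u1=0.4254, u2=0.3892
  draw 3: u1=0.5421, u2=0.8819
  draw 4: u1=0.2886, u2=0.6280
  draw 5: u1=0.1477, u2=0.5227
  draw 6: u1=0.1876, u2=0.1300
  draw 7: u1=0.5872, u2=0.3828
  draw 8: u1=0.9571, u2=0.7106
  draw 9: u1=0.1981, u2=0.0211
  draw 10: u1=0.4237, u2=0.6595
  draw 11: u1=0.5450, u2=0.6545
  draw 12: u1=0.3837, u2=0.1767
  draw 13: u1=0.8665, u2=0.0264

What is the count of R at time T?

R at T = 10

t=0.000: Z=8 M=4 A=5 E=4 R=4
Draw 1: a1=3.580, a2=1.980, a3=6.816, a4=0.470, a5=0.810, a0=13.656; τ=−ln(0.4336)/13.656=0.061 → t=0.061; u2·a0=0.3728·13.656=5.091; a1=3.580 < 5.091 ≤ a1+a2=5.560 → R2 fires; Z=9 M=5 A=4 E=4 R=4
Draw 2: a1=3.580, a2=1.980, a3=7.668, a4=0.376, a5=0.648, a0=14.252; τ=−ln(0.4254)/14.252=0.060 → t=0.121; u2·a0=0.3892·14.252=5.547; a1=3.580 < 5.547 ≤ a1+a2=5.560 → R2 fires; Z=10 M=6 A=3 E=4 R=4
Draw 3: a1=3.222, a2=1.782, a3=8.520, a4=0.282, a5=0.486, a0=14.292; τ=−ln(0.5421)/14.292=0.043 → t=0.164; u2·a0=0.8819·14.292=12.604; a1+a2=5.004 < 12.604 ≤ a1+…+a3=13.524 → R3 fires; Z=9 M=6 A=5 E=3 R=5
Draw 4: a1=5.370, a2=2.970, a3=5.751, a4=0.470, a5=0.810, a0=15.371; τ=−ln(0.2886)/15.371=0.081 → t=0.245; u2·a0=0.6280·15.371=9.653; a1+a2=8.340 < 9.653 ≤ a1+…+a3=14.091 → R3 fires; Z=8 M=6 A=7 E=2 R=6
Draw 5: a1=7.518, a2=4.158, a3=3.408, a4=0.658, a5=1.134, a0=16.876; τ=−ln(0.1477)/16.876=0.113 → t=0.358; u2·a0=0.5227·16.876=8.821; a1=7.518 < 8.821 ≤ a1+a2=11.676 → R2 fires; Z=9 M=7 A=6 E=2 R=6
Draw 6: a1=7.518, a2=4.158, a3=3.834, a4=0.564, a5=0.972, a0=17.046; τ=−ln(0.1876)/17.046=0.098 → t=0.456; u2·a0=0.1300·17.046=2.216 ≤ a1=7.518 → R1 fires; Z=11 M=6 A=5 E=2 R=7
Draw 7: a1=5.370, a2=2.970, a3=4.686, a4=0.470, a5=0.810, a0=14.306; τ=−ln(0.5872)/14.306=0.037 → t=0.494; u2·a0=0.3828·14.306=5.476; a1=5.370 < 5.476 ≤ a1+a2=8.340 → R2 fires; Z=12 M=7 A=4 E=2 R=7
Draw 8: a1=5.012, a2=2.772, a3=5.112, a4=0.376, a5=0.648, a0=13.920; τ=−ln(0.9571)/13.920=0.003 → t=0.497; u2·a0=0.7106·13.920=9.892; a1+a2=7.784 < 9.892 ≤ a1+…+a3=12.896 → R3 fires; Z=11 M=7 A=6 E=1 R=8
Draw 9: a1=7.518, a2=4.158, a3=2.343, a4=0.564, a5=0.972, a0=15.555; τ=−ln(0.1981)/15.555=0.104 → t=0.601; u2·a0=0.0211·15.555=0.328 ≤ a1=7.518 → R1 fires; Z=13 M=6 A=5 E=1 R=9
Draw 10: a1=5.370, a2=2.970, a3=2.769, a4=0.470, a5=0.810, a0=12.389; τ=−ln(0.4237)/12.389=0.069 → t=0.670; u2·a0=0.6595·12.389=8.171; a1=5.370 < 8.171 ≤ a1+a2=8.340 → R2 fires; Z=14 M=7 A=4 E=1 R=9
Draw 11: a1=5.012, a2=2.772, a3=2.982, a4=0.376, a5=0.648, a0=11.790; τ=−ln(0.5450)/11.790=0.051 → t=0.722; u2·a0=0.6545·11.790=7.717; a1=5.012 < 7.717 ≤ a1+a2=7.784 → R2 fires; Z=15 M=8 A=3 E=1 R=9
Draw 12: a1=4.296, a2=2.376, a3=3.195, a4=0.282, a5=0.486, a0=10.635; τ=−ln(0.3837)/10.635=0.090 → t=0.812; u2·a0=0.1767·10.635=1.879 ≤ a1=4.296 → R1 fires; Z=17 M=7 A=2 E=1 R=10
Draw 13: a1=2.506, a2=1.386, a3=3.621, a4=0.188, a5=0.324, a0=8.025; τ=−ln(0.8665)/8.025=0.018 → t=0.830 > T=0.82: stop.
Read off R at T=0.82: 10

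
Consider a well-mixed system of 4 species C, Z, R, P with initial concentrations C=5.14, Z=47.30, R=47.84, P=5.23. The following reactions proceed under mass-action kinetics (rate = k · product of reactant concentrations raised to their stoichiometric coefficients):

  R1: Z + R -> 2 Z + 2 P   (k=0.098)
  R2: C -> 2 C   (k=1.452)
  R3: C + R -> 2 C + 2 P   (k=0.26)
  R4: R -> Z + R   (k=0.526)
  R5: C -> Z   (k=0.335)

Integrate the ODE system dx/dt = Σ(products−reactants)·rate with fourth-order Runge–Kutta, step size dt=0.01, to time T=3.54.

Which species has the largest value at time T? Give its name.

RK4 with dt=0.01: 354 steps to T=3.54. Trajectory (selected grid times):
t=0.00: C=5.14 Z=47.30 R=47.84 P=5.23
t=0.39: C=29.72 Z=83.98 R=0.38 P=100.14
t=0.79: C=46.75 Z=89.23 R=0.00 P=100.91
t=1.18: C=72.27 Z=96.88 R=0.00 P=100.91
t=1.57: C=111.72 Z=108.72 R=0.00 P=100.91
t=1.97: C=174.66 Z=127.59 R=0.00 P=100.91
t=2.36: C=270.01 Z=156.19 R=0.00 P=100.91
t=2.75: C=417.42 Z=200.40 R=0.00 P=100.91
t=3.15: C=652.56 Z=270.92 R=0.00 P=100.91
t=3.54: C=1008.81 Z=377.76 R=0.00 P=100.91
At T=3.54: C=1008.81 Z=377.76 R=0.00 P=100.91; the largest is C.

Dominant species at T: C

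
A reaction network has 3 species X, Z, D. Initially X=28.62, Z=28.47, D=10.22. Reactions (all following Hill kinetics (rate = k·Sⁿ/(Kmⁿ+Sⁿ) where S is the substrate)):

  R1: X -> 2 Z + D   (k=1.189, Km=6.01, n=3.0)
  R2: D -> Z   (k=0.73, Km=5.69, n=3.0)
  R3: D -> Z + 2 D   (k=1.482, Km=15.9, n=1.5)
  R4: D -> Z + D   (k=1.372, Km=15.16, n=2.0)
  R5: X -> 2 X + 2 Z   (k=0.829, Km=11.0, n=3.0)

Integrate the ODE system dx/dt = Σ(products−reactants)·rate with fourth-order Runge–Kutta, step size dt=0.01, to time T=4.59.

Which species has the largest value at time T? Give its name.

Dominant species at T: Z

RK4 with dt=0.01: 459 steps to T=4.59. Trajectory (selected grid times):
t=0.00: X=28.62 Z=28.47 D=10.22
t=0.51: X=28.42 Z=31.28 D=10.76
t=1.02: X=28.22 Z=34.13 D=11.31
t=1.53: X=28.02 Z=37.01 D=11.87
t=2.04: X=27.81 Z=39.92 D=12.44
t=2.55: X=27.61 Z=42.86 D=13.01
t=3.06: X=27.41 Z=45.84 D=13.59
t=3.57: X=27.21 Z=48.84 D=14.18
t=4.08: X=27.00 Z=51.87 D=14.78
t=4.59: X=26.80 Z=54.92 D=15.39
At T=4.59: X=26.80 Z=54.92 D=15.39; the largest is Z.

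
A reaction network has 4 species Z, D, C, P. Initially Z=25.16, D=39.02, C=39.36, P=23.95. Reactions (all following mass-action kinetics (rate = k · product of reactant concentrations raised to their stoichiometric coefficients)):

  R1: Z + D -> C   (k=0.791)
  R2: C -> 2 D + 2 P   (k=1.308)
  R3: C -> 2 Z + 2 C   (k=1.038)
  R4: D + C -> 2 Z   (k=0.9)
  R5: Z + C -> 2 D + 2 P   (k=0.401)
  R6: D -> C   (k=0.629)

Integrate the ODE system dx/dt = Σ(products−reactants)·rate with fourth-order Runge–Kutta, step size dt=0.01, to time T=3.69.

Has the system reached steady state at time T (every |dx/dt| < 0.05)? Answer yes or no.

RK4 with dt=0.01: 369 steps to T=3.69. Trajectory (selected grid times):
t=0.00: Z=25.16 D=39.02 C=39.36 P=23.95
t=0.41: Z=15.37 D=6.18 C=7.53 P=163.50
t=0.82: Z=10.30 D=4.27 C=4.96 P=194.58
t=1.23: Z=8.39 D=3.55 C=4.01 P=212.78
t=1.64: Z=7.44 D=3.19 C=3.53 P=226.50
t=2.05: Z=6.90 D=2.99 C=3.27 P=238.10
t=2.46: Z=6.57 D=2.87 C=3.10 P=248.54
t=2.87: Z=6.36 D=2.79 C=3.00 P=258.28
t=3.28: Z=6.23 D=2.74 C=2.93 P=267.59
t=3.69: Z=6.13 D=2.70 C=2.89 P=276.61
Rates at T: R1=13.1020, R2=3.7745, R3=2.9954, R4=7.0134, R5=7.0979, R6=1.6986
dx/dt at T (Σ net stoichiometry × rate): Z=-0.1824, D=-0.0690, C=-0.0899, P=+21.7450
Largest |dx/dt| is |+21.7450| (P) ≥ 0.05 → not steady.

Steady state at T: no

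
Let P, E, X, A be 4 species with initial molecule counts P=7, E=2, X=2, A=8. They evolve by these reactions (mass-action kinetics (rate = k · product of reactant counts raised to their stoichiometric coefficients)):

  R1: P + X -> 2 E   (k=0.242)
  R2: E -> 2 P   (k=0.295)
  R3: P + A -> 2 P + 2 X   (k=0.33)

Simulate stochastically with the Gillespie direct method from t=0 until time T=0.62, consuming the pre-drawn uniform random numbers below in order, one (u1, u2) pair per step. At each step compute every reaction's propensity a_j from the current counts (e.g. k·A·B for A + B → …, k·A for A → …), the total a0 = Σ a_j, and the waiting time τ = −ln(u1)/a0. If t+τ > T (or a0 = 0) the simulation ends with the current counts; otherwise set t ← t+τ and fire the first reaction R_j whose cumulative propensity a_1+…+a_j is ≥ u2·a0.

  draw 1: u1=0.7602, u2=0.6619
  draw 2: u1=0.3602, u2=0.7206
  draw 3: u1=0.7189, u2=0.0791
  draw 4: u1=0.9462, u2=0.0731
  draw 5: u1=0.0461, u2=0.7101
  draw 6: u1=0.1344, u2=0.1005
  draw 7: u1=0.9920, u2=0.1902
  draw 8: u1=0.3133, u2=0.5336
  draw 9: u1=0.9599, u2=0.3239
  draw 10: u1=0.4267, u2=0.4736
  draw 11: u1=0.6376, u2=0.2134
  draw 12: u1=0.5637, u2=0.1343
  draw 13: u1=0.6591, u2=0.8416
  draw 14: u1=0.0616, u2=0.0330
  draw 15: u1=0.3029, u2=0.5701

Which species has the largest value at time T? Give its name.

t=0.000: P=7 E=2 X=2 A=8
Draw 1: a1=3.388, a2=0.590, a3=18.480, a0=22.458; τ=−ln(0.7602)/22.458=0.012 → t=0.012; u2·a0=0.6619·22.458=14.865; a1+a2=3.978 < 14.865 ≤ a1+…+a3=22.458 → R3 fires; P=8 E=2 X=4 A=7
Draw 2: a1=7.744, a2=0.590, a3=18.480, a0=26.814; τ=−ln(0.3602)/26.814=0.038 → t=0.050; u2·a0=0.7206·26.814=19.322; a1+a2=8.334 < 19.322 ≤ a1+…+a3=26.814 → R3 fires; P=9 E=2 X=6 A=6
Draw 3: a1=13.068, a2=0.590, a3=17.820, a0=31.478; τ=−ln(0.7189)/31.478=0.010 → t=0.061; u2·a0=0.0791·31.478=2.490 ≤ a1=13.068 → R1 fires; P=8 E=4 X=5 A=6
Draw 4: a1=9.680, a2=1.180, a3=15.840, a0=26.700; τ=−ln(0.9462)/26.700=0.002 → t=0.063; u2·a0=0.0731·26.700=1.952 ≤ a1=9.680 → R1 fires; P=7 E=6 X=4 A=6
Draw 5: a1=6.776, a2=1.770, a3=13.860, a0=22.406; τ=−ln(0.0461)/22.406=0.137 → t=0.200; u2·a0=0.7101·22.406=15.911; a1+a2=8.546 < 15.911 ≤ a1+…+a3=22.406 → R3 fires; P=8 E=6 X=6 A=5
Draw 6: a1=11.616, a2=1.770, a3=13.200, a0=26.586; τ=−ln(0.1344)/26.586=0.075 → t=0.276; u2·a0=0.1005·26.586=2.672 ≤ a1=11.616 → R1 fires; P=7 E=8 X=5 A=5
Draw 7: a1=8.470, a2=2.360, a3=11.550, a0=22.380; τ=−ln(0.9920)/22.380=0.000 → t=0.276; u2·a0=0.1902·22.380=4.257 ≤ a1=8.470 → R1 fires; P=6 E=10 X=4 A=5
Draw 8: a1=5.808, a2=2.950, a3=9.900, a0=18.658; τ=−ln(0.3133)/18.658=0.062 → t=0.338; u2·a0=0.5336·18.658=9.956; a1+a2=8.758 < 9.956 ≤ a1+…+a3=18.658 → R3 fires; P=7 E=10 X=6 A=4
Draw 9: a1=10.164, a2=2.950, a3=9.240, a0=22.354; τ=−ln(0.9599)/22.354=0.002 → t=0.340; u2·a0=0.3239·22.354=7.240 ≤ a1=10.164 → R1 fires; P=6 E=12 X=5 A=4
Draw 10: a1=7.260, a2=3.540, a3=7.920, a0=18.720; τ=−ln(0.4267)/18.720=0.045 → t=0.386; u2·a0=0.4736·18.720=8.866; a1=7.260 < 8.866 ≤ a1+a2=10.800 → R2 fires; P=8 E=11 X=5 A=4
Draw 11: a1=9.680, a2=3.245, a3=10.560, a0=23.485; τ=−ln(0.6376)/23.485=0.019 → t=0.405; u2·a0=0.2134·23.485=5.012 ≤ a1=9.680 → R1 fires; P=7 E=13 X=4 A=4
Draw 12: a1=6.776, a2=3.835, a3=9.240, a0=19.851; τ=−ln(0.5637)/19.851=0.029 → t=0.434; u2·a0=0.1343·19.851=2.666 ≤ a1=6.776 → R1 fires; P=6 E=15 X=3 A=4
Draw 13: a1=4.356, a2=4.425, a3=7.920, a0=16.701; τ=−ln(0.6591)/16.701=0.025 → t=0.459; u2·a0=0.8416·16.701=14.056; a1+a2=8.781 < 14.056 ≤ a1+…+a3=16.701 → R3 fires; P=7 E=15 X=5 A=3
Draw 14: a1=8.470, a2=4.425, a3=6.930, a0=19.825; τ=−ln(0.0616)/19.825=0.141 → t=0.599; u2·a0=0.0330·19.825=0.654 ≤ a1=8.470 → R1 fires; P=6 E=17 X=4 A=3
Draw 15: a1=5.808, a2=5.015, a3=5.940, a0=16.763; τ=−ln(0.3029)/16.763=0.071 → t=0.670 > T=0.62: stop.
At T=0.62: P=6 E=17 X=4 A=3; the largest is E.

Dominant species at T: E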